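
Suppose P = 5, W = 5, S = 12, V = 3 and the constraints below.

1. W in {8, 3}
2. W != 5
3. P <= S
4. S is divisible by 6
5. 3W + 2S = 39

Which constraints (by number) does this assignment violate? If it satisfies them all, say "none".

Constraints 1, 2 are violated.

1. W = 5 is not in {8, 3} — violated.
2. W = 5, but 5 is required to differ — violated.
3. P = 5, S = 12; 5 ≤ 12 — satisfied.
4. 12 / 6 = 2, so 6 divides 12 — satisfied.
5. 3W + 2S = 3(5) + 2(12) = 39 — satisfied.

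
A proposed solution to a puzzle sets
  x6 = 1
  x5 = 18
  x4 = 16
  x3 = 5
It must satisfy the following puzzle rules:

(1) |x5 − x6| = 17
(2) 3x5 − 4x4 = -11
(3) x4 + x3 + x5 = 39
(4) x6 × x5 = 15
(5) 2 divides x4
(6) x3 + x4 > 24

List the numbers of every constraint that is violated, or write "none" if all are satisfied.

(1) |18 − 1| = 17 — satisfied.
(2) 3x5 − 4x4 = 3(18) − 4(16) = -10, not -11 — violated.
(3) x4 + x3 + x5 = 16 + 5 + 18 = 39 — satisfied.
(4) x6 × x5 = 1 × 18 = 18, not 15 — violated.
(5) 16 / 2 = 8, so 2 divides 16 — satisfied.
(6) x3 + x4 = 5 + 16 = 21; 21 ≤ 24, bound 24 not met — violated.

Constraints 2, 4, and 6 are violated.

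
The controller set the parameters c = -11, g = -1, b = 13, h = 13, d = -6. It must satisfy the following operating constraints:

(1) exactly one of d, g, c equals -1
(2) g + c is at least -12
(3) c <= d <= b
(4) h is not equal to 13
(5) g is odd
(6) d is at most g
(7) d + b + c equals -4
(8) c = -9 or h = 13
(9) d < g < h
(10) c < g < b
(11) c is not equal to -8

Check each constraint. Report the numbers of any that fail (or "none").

The assignment fails constraint 4.

(1) d=-6, g=-1, c=-11; 1 of them equals -1 — OK.
(2) g + c = -1 + (-11) = -12; -12 ≥ -12 — OK.
(3) values -11 <= -6 <= 13 — OK.
(4) h = 13, but 13 is required to differ — violated.
(5) g = -1 is odd — OK.
(6) d = -6, g = -1; -6 ≤ -1 — OK.
(7) d + b + c = -6 + 13 + (-11) = -4 — OK.
(8) c = -11 ≠ -9, but h = 13 = 13 (second disjunct) — OK.
(9) values -6 < -1 < 13 — OK.
(10) values -11 < -1 < 13 — OK.
(11) c = -11, and -11 ≠ -8 — OK.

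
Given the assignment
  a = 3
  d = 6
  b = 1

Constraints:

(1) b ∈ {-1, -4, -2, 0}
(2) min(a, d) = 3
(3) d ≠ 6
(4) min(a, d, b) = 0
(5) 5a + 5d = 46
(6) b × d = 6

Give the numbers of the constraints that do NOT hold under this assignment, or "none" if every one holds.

No — constraints 1, 3, 4, and 5 are not satisfied.

(1) b = 1 is not in {-1, -4, -2, 0}  FAIL
(2) min(3, 6) = 3  OK
(3) d = 6, but 6 is required to differ  FAIL
(4) min(3, 6, 1) = 1, not 0  FAIL
(5) 5a + 5d = 5(3) + 5(6) = 45, not 46  FAIL
(6) b × d = 1 × 6 = 6  OK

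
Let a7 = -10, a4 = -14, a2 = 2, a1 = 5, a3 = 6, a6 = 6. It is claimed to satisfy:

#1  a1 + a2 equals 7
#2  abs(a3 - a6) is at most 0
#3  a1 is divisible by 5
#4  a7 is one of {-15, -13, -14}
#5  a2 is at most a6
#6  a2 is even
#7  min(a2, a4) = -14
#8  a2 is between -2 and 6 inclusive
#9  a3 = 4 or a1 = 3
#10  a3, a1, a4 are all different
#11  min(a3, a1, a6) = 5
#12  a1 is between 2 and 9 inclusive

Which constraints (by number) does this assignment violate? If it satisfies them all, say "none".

#1 a1 + a2 = 5 + 2 = 7  true
#2 abs(6 - 6) = 0; 0 ≤ 0  true
#3 5 / 5 = 1, so 5 divides 5  true
#4 a7 = -10 is not in {-15, -13, -14}  false
#5 a2 = 2, a6 = 6; 2 ≤ 6  true
#6 a2 = 2 is even  true
#7 min(2, -14) = -14  true
#8 a2 = 2 lies in [-2, 6]  true
#9 a3 = 6 ≠ 4 and a1 = 5 ≠ 3; both disjuncts false  false
#10 values 6, 5, -14 are pairwise distinct  true
#11 min(6, 5, 6) = 5  true
#12 a1 = 5 lies in [2, 9]  true

The assignment fails constraints 4 and 9.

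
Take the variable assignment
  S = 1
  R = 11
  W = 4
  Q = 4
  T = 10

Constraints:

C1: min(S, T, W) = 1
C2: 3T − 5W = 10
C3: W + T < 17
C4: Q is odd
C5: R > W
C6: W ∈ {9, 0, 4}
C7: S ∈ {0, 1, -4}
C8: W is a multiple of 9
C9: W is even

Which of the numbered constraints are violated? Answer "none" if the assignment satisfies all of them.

Constraints 4 and 8 do not hold.

C1: min(1, 10, 4) = 1  yes
C2: 3T − 5W = 3(10) − 5(4) = 10  yes
C3: W + T = 4 + 10 = 14; 14 < 17  yes
C4: Q = 4 is even  no
C5: R = 11, W = 4; 11 > 4  yes
C6: W = 4 is in {9, 0, 4}  yes
C7: S = 1 is in {0, 1, -4}  yes
C8: 4 = 9×0 + 4, so 9 does not divide 4  no
C9: W = 4 is even  yes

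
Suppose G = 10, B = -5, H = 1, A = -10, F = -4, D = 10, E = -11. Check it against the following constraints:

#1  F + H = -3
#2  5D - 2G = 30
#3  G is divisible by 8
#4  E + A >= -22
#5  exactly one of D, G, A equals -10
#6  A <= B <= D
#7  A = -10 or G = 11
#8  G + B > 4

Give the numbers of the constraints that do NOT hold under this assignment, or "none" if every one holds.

#1 F + H = -4 + 1 = -3 — holds.
#2 5D - 2G = 5(10) - 2(10) = 30 — holds.
#3 10 = 8*1 + 2, so 8 does not divide 10 — fails.
#4 E + A = -11 + (-10) = -21; -21 ≥ -22 — holds.
#5 D=10, G=10, A=-10; 1 of them equals -10 — holds.
#6 values -10 <= -5 <= 10 — holds.
#7 A = -10 = -10 (first disjunct) — holds.
#8 G + B = 10 + (-5) = 5; 5 > 4 — holds.

Constraint 3 is violated.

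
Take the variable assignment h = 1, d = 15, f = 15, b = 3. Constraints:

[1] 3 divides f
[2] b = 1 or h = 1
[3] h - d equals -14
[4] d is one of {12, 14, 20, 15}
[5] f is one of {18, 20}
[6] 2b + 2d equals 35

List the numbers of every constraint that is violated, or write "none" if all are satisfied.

[1] 15 / 3 = 5, so 3 divides 15  true
[2] b = 3 ≠ 1, but h = 1 = 1 (second disjunct)  true
[3] h - d = 1 - 15 = -14  true
[4] d = 15 is in {12, 14, 20, 15}  true
[5] f = 15 is not in {18, 20}  false
[6] 2b + 2d = 2(3) + 2(15) = 36, not 35  false

Constraints 5, 6 are violated.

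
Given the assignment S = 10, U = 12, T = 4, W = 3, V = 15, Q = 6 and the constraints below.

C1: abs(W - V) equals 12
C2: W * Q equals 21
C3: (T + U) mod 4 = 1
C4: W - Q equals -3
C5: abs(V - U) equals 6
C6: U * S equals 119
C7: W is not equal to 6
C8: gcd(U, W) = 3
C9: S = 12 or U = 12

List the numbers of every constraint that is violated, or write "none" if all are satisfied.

No — constraints 2, 3, 5, 6 are not satisfied.

C1: abs(3 - 15) = 12 — holds.
C2: W * Q = 3 * 6 = 18, not 21 — does not hold.
C3: T + U = 16; 16 mod 4 = 0, not 1 — does not hold.
C4: W - Q = 3 - 6 = -3 — holds.
C5: abs(15 - 12) = 3, not 6 — does not hold.
C6: U * S = 12 * 10 = 120, not 119 — does not hold.
C7: W = 3, and 3 ≠ 6 — holds.
C8: gcd(12, 3) = 3 — holds.
C9: S = 10 ≠ 12, but U = 12 = 12 (second disjunct) — holds.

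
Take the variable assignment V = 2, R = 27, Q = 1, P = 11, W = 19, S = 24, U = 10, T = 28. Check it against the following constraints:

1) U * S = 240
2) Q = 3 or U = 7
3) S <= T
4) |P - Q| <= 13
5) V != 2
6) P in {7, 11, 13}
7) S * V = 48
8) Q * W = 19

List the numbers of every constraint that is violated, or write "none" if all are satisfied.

1) U * S = 10 * 24 = 240 — satisfied.
2) Q = 1 ≠ 3 and U = 10 ≠ 7; both disjuncts false — violated.
3) S = 24, T = 28; 24 ≤ 28 — satisfied.
4) |11 - 1| = 10; 10 ≤ 13 — satisfied.
5) V = 2, but 2 is required to differ — violated.
6) P = 11 is in {7, 11, 13} — satisfied.
7) S * V = 24 * 2 = 48 — satisfied.
8) Q * W = 1 * 19 = 19 — satisfied.

Constraints 2 and 5 do not hold.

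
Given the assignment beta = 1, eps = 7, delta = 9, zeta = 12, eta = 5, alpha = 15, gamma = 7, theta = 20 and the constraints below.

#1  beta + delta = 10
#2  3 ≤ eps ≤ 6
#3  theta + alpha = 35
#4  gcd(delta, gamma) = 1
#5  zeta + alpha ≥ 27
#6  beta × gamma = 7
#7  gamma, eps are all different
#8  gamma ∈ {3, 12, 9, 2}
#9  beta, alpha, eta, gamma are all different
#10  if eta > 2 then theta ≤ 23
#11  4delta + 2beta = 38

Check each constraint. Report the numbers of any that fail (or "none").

Constraints 2, 7, 8 do not hold.

#1 beta + delta = 1 + 9 = 10  yes
#2 eps = 7 is outside [3, 6]  no
#3 theta + alpha = 20 + 15 = 35  yes
#4 gcd(9, 7) = 1  yes
#5 zeta + alpha = 12 + 15 = 27; 27 ≥ 27  yes
#6 beta × gamma = 1 × 7 = 7  yes
#7 gamma = eps = 7, not all different  no
#8 gamma = 7 is not in {3, 12, 9, 2}  no
#9 values 1, 15, 5, 7 are pairwise distinct  yes
#10 eta = 5 > 2, so we need theta ≤ 23; theta = 20 ≤ 23  yes
#11 4delta + 2beta = 4(9) + 2(1) = 38  yes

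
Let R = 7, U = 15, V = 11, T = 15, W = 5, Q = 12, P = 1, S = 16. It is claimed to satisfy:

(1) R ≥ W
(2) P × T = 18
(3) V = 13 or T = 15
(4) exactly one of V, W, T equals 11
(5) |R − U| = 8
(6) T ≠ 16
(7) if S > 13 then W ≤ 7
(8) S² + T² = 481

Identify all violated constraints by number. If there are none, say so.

(1) R = 7, W = 5; 7 ≥ 5 — OK.
(2) P × T = 1 × 15 = 15, not 18 — violated.
(3) V = 11 ≠ 13, but T = 15 = 15 (second disjunct) — OK.
(4) V=11, W=5, T=15; 1 of them equals 11 — OK.
(5) |7 − 15| = 8 — OK.
(6) T = 15, and 15 ≠ 16 — OK.
(7) S = 16 > 13, so we need W ≤ 7; W = 5 ≤ 7 — OK.
(8) S² + T² = 16² + 15² = 256 + 225 = 481 — OK.

Violated: 2.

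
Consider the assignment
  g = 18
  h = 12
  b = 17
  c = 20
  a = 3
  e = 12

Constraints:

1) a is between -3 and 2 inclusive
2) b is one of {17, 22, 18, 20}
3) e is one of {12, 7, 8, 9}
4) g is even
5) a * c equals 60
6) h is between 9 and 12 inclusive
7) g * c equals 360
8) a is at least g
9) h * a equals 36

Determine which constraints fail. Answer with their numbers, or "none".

Constraints 1, 8 do not hold.

1) a = 3 is outside [-3, 2]  fails
2) b = 17 is in {17, 22, 18, 20}  holds
3) e = 12 is in {12, 7, 8, 9}  holds
4) g = 18 is even  holds
5) a * c = 3 * 20 = 60  holds
6) h = 12 lies in [9, 12]  holds
7) g * c = 18 * 20 = 360  holds
8) a = 3, g = 18; 3 < 18 (want ≥)  fails
9) h * a = 12 * 3 = 36  holds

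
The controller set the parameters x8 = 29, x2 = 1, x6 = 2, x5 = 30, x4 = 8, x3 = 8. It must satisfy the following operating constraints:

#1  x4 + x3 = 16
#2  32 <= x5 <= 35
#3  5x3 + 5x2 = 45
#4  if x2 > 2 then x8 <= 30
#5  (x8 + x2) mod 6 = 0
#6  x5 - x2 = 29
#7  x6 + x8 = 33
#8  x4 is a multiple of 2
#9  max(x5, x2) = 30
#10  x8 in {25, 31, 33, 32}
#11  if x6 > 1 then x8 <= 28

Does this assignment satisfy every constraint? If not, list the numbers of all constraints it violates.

#1 x4 + x3 = 8 + 8 = 16  ✔
#2 x5 = 30 is outside [32, 35]  ✘
#3 5x3 + 5x2 = 5(8) + 5(1) = 45  ✔
#4 x2 = 1, not > 2; antecedent false, conditional vacuously true  ✔
#5 x8 + x2 = 30; 30 mod 6 = 0  ✔
#6 x5 - x2 = 30 - 1 = 29  ✔
#7 x6 + x8 = 2 + 29 = 31, not 33  ✘
#8 8 / 2 = 4, so 2 divides 8  ✔
#9 max(30, 1) = 30  ✔
#10 x8 = 29 is not in {25, 31, 33, 32}  ✘
#11 x6 = 2 > 1, so we need x8 ≤ 28; but x8 = 29 > 28  ✘

No — constraints 2, 7, 10, 11 are not satisfied.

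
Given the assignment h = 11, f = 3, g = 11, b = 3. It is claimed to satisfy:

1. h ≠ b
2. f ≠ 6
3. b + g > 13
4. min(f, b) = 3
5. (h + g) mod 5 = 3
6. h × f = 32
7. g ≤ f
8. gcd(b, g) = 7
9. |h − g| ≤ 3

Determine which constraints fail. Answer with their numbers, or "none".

Constraints 5, 6, 7, and 8 do not hold.

1. h = 11, b = 3; distinct — satisfied.
2. f = 3, and 3 ≠ 6 — satisfied.
3. b + g = 3 + 11 = 14; 14 > 13 — satisfied.
4. min(3, 3) = 3 — satisfied.
5. h + g = 22; 22 mod 5 = 2, not 3 — violated.
6. h × f = 11 × 3 = 33, not 32 — violated.
7. g = 11, f = 3; 11 > 3 (want ≤) — violated.
8. gcd(3, 11) = 1, not 7 — violated.
9. |11 − 11| = 0; 0 ≤ 3 — satisfied.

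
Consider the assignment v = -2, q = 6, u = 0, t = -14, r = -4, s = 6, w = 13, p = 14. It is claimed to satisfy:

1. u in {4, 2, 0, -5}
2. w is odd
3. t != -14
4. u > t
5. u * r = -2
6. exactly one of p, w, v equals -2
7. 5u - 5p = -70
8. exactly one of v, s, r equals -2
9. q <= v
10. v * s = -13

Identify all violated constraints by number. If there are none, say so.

1. u = 0 is in {4, 2, 0, -5} — holds.
2. w = 13 is odd — holds.
3. t = -14, but -14 is required to differ — does not hold.
4. u = 0, t = -14; 0 > -14 — holds.
5. u * r = 0 * (-4) = 0, not -2 — does not hold.
6. p=14, w=13, v=-2; 1 of them equals -2 — holds.
7. 5u - 5p = 5(0) - 5(14) = -70 — holds.
8. v=-2, s=6, r=-4; 1 of them equals -2 — holds.
9. q = 6, v = -2; 6 > -2 (want ≤) — does not hold.
10. v * s = -2 * 6 = -12, not -13 — does not hold.

Constraints 3, 5, 9, 10 do not hold.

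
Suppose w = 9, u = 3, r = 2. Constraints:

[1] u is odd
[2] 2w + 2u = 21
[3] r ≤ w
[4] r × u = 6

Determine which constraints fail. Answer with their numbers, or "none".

[1] u = 3 is odd  ✓
[2] 2w + 2u = 2(9) + 2(3) = 24, not 21  ✗
[3] r = 2, w = 9; 2 ≤ 9  ✓
[4] r × u = 2 × 3 = 6  ✓

Violated: 2.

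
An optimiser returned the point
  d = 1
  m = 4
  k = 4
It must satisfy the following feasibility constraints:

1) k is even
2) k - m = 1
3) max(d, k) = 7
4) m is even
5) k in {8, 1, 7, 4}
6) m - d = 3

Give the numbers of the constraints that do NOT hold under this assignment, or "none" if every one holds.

No — constraints 2 and 3 are not satisfied.

1) k = 4 is even — OK.
2) k - m = 4 - 4 = 0, not 1 — violated.
3) max(1, 4) = 4, not 7 — violated.
4) m = 4 is even — OK.
5) k = 4 is in {8, 1, 7, 4} — OK.
6) m - d = 4 - 1 = 3 — OK.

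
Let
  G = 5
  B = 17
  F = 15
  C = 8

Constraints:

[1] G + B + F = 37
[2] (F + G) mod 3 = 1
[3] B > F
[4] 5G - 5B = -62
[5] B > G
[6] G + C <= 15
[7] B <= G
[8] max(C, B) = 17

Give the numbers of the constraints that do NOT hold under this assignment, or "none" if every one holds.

[1] G + B + F = 5 + 17 + 15 = 37 — OK.
[2] F + G = 20; 20 mod 3 = 2, not 1 — violated.
[3] B = 17, F = 15; 17 > 15 — OK.
[4] 5G - 5B = 5(5) - 5(17) = -60, not -62 — violated.
[5] B = 17, G = 5; 17 > 5 — OK.
[6] G + C = 5 + 8 = 13; 13 ≤ 15 — OK.
[7] B = 17, G = 5; 17 > 5 (want ≤) — violated.
[8] max(8, 17) = 17 — OK.

Violated: 2, 4, and 7.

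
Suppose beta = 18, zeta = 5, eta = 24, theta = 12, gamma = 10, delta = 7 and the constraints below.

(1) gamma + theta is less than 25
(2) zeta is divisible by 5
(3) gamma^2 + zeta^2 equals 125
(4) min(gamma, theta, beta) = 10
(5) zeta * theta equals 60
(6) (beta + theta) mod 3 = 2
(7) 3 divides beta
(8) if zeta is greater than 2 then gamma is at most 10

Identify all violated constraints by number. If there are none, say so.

Violated: 6.

(1) gamma + theta = 10 + 12 = 22; 22 < 25 — holds.
(2) 5 / 5 = 1, so 5 divides 5 — holds.
(3) gamma^2 + zeta^2 = 10^2 + 5^2 = 100 + 25 = 125 — holds.
(4) min(10, 12, 18) = 10 — holds.
(5) zeta * theta = 5 * 12 = 60 — holds.
(6) beta + theta = 30; 30 mod 3 = 0, not 2 — fails.
(7) 18 / 3 = 6, so 3 divides 18 — holds.
(8) zeta = 5 > 2, so we need gamma ≤ 10; gamma = 10 ≤ 10 — holds.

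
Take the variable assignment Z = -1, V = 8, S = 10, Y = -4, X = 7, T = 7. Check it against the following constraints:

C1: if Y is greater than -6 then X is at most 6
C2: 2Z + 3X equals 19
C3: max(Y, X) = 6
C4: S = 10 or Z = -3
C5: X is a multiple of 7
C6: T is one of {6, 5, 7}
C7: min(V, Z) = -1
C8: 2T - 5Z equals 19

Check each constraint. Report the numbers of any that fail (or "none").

C1: Y = -4 > -6, so we need X ≤ 6; but X = 7 > 6  false
C2: 2Z + 3X = 2(-1) + 3(7) = 19  true
C3: max(-4, 7) = 7, not 6  false
C4: S = 10 = 10 (first disjunct)  true
C5: 7 / 7 = 1, so 7 divides 7  true
C6: T = 7 is in {6, 5, 7}  true
C7: min(8, -1) = -1  true
C8: 2T - 5Z = 2(7) - 5(-1) = 19  true

Constraints 1 and 3 are violated.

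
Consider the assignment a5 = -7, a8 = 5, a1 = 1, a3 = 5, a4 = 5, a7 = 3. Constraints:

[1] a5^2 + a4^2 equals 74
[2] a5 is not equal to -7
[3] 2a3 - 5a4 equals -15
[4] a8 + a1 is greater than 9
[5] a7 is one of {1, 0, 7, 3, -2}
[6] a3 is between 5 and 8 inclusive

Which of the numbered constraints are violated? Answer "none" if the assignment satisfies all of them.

[1] a5^2 + a4^2 = (-7)^2 + 5^2 = 49 + 25 = 74  true
[2] a5 = -7, but -7 is required to differ  false
[3] 2a3 - 5a4 = 2(5) - 5(5) = -15  true
[4] a8 + a1 = 5 + 1 = 6; 6 ≤ 9, bound 9 not met  false
[5] a7 = 3 is in {1, 0, 7, 3, -2}  true
[6] a3 = 5 lies in [5, 8]  true

The assignment fails constraints 2, 4.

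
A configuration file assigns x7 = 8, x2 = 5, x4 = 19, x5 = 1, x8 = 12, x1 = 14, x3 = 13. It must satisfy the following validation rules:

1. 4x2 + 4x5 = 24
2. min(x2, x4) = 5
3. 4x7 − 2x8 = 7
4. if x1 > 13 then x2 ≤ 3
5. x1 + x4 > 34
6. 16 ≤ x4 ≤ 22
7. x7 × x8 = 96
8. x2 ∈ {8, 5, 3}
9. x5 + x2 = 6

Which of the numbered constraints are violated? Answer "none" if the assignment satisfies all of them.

Constraints 3, 4, and 5 do not hold.

1. 4x2 + 4x5 = 4(5) + 4(1) = 24 — satisfied.
2. min(5, 19) = 5 — satisfied.
3. 4x7 − 2x8 = 4(8) − 2(12) = 8, not 7 — violated.
4. x1 = 14 > 13, so we need x2 ≤ 3; but x2 = 5 > 3 — violated.
5. x1 + x4 = 14 + 19 = 33; 33 ≤ 34, bound 34 not met — violated.
6. x4 = 19 lies in [16, 22] — satisfied.
7. x7 × x8 = 8 × 12 = 96 — satisfied.
8. x2 = 5 is in {8, 5, 3} — satisfied.
9. x5 + x2 = 1 + 5 = 6 — satisfied.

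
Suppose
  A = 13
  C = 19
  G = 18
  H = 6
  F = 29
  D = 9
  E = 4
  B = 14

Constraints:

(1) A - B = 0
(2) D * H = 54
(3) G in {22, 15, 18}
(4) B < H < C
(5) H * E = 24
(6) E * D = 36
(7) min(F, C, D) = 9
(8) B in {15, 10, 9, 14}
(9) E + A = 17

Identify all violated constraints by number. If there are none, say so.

(1) A - B = 13 - 14 = -1, not 0 — violated.
(2) D * H = 9 * 6 = 54 — OK.
(3) G = 18 is in {22, 15, 18} — OK.
(4) values 14, 6, 19; B = 14 is not < H = 6 — violated.
(5) H * E = 6 * 4 = 24 — OK.
(6) E * D = 4 * 9 = 36 — OK.
(7) min(29, 19, 9) = 9 — OK.
(8) B = 14 is in {15, 10, 9, 14} — OK.
(9) E + A = 4 + 13 = 17 — OK.

Constraints 1 and 4 do not hold.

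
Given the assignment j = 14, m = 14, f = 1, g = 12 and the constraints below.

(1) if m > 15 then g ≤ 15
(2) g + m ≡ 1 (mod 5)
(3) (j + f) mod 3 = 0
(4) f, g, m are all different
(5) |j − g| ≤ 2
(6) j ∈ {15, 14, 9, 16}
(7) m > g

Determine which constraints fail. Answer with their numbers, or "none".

(1) m = 14, not > 15; antecedent false, conditional vacuously true  true
(2) g + m = 26; 26 mod 5 = 1  true
(3) j + f = 15; 15 mod 3 = 0  true
(4) values 1, 12, 14 are pairwise distinct  true
(5) |14 − 12| = 2; 2 ≤ 2  true
(6) j = 14 is in {15, 14, 9, 16}  true
(7) m = 14, g = 12; 14 > 12  true

No violations.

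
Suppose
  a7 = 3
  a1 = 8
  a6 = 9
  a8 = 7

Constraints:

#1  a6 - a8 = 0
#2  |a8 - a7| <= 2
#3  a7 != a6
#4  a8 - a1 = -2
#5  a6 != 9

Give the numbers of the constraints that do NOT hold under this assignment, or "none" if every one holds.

#1 a6 - a8 = 9 - 7 = 2, not 0  no
#2 |7 - 3| = 4; 4 > 2, exceeds bound 2  no
#3 a7 = 3, a6 = 9; distinct  yes
#4 a8 - a1 = 7 - 8 = -1, not -2  no
#5 a6 = 9, but 9 is required to differ  no

Constraints 1, 2, 4, and 5 are violated.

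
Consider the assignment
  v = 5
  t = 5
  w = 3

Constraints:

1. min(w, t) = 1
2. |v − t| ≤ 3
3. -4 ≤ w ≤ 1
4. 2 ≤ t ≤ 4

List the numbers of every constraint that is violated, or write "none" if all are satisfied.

1. min(3, 5) = 3, not 1  no
2. |5 − 5| = 0; 0 ≤ 3  yes
3. w = 3 is outside [-4, 1]  no
4. t = 5 is outside [2, 4]  no

The assignment fails constraints 1, 3, and 4.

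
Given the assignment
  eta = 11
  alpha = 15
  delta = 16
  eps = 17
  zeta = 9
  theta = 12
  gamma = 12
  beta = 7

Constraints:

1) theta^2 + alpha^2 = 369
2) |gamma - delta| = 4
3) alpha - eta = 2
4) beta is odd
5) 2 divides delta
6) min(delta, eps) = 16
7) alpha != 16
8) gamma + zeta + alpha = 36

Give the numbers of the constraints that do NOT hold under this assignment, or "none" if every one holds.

1) theta^2 + alpha^2 = 12^2 + 15^2 = 144 + 225 = 369  ✓
2) |12 - 16| = 4  ✓
3) alpha - eta = 15 - 11 = 4, not 2  ✗
4) beta = 7 is odd  ✓
5) 16 / 2 = 8, so 2 divides 16  ✓
6) min(16, 17) = 16  ✓
7) alpha = 15, and 15 ≠ 16  ✓
8) gamma + zeta + alpha = 12 + 9 + 15 = 36  ✓

Constraint 3 is violated.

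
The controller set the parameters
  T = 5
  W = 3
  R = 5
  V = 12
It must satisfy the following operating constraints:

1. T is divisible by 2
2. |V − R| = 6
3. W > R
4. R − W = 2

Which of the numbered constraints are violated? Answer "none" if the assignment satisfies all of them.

Constraints 1, 2, 3 are violated.

1. 5 = 2×2 + 1, so 2 does not divide 5  no
2. |12 − 5| = 7, not 6  no
3. W = 3, R = 5; 3 ≤ 5 (want >)  no
4. R − W = 5 − 3 = 2  yes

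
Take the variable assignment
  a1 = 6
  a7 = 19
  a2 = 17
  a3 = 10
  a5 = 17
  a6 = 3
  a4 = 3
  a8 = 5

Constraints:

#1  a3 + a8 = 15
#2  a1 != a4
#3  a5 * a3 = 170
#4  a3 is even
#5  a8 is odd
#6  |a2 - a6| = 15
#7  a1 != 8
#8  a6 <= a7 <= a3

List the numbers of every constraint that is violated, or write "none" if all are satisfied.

#1 a3 + a8 = 10 + 5 = 15 — holds.
#2 a1 = 6, a4 = 3; distinct — holds.
#3 a5 * a3 = 17 * 10 = 170 — holds.
#4 a3 = 10 is even — holds.
#5 a8 = 5 is odd — holds.
#6 |17 - 3| = 14, not 15 — does not hold.
#7 a1 = 6, and 6 ≠ 8 — holds.
#8 values 3, 19, 10; a7 = 19 is not <= a3 = 10 — does not hold.

No — constraints 6, 8 are not satisfied.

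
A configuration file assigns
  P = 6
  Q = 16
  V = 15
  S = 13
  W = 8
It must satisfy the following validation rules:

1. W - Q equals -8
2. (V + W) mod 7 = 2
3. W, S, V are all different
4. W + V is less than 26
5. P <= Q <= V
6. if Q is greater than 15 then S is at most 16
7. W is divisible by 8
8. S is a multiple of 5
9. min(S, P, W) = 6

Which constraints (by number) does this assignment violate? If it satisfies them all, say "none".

1. W - Q = 8 - 16 = -8  yes
2. V + W = 23; 23 mod 7 = 2  yes
3. values 8, 13, 15 are pairwise distinct  yes
4. W + V = 8 + 15 = 23; 23 < 26  yes
5. values 6, 16, 15; Q = 16 is not <= V = 15  no
6. Q = 16 > 15, so we need S ≤ 16; S = 13 ≤ 16  yes
7. 8 / 8 = 1, so 8 divides 8  yes
8. 13 = 5*2 + 3, so 5 does not divide 13  no
9. min(13, 6, 8) = 6  yes

The assignment fails constraints 5, 8.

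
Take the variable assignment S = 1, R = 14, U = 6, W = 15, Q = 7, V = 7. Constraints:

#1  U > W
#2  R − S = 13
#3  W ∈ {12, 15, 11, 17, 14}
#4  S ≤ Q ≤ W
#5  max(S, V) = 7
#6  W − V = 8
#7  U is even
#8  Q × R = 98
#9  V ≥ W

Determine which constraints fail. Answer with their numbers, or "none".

Constraints 1 and 9 do not hold.

#1 U = 6, W = 15; 6 ≤ 15 (want >)  fails
#2 R − S = 14 − 1 = 13  holds
#3 W = 15 is in {12, 15, 11, 17, 14}  holds
#4 values 1 ≤ 7 ≤ 15  holds
#5 max(1, 7) = 7  holds
#6 W − V = 15 − 7 = 8  holds
#7 U = 6 is even  holds
#8 Q × R = 7 × 14 = 98  holds
#9 V = 7, W = 15; 7 < 15 (want ≥)  fails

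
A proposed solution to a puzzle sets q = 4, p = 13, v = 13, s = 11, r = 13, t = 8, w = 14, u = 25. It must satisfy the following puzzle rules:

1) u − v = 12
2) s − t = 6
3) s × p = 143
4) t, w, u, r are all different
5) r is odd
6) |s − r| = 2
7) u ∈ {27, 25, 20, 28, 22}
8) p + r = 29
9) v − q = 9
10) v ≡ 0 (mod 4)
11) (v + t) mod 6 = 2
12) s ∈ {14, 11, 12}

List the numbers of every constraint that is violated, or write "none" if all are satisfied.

The assignment fails constraints 2, 8, 10, and 11.

1) u − v = 25 − 13 = 12 — OK.
2) s − t = 11 − 8 = 3, not 6 — violated.
3) s × p = 11 × 13 = 143 — OK.
4) values 8, 14, 25, 13 are pairwise distinct — OK.
5) r = 13 is odd — OK.
6) |11 − 13| = 2 — OK.
7) u = 25 is in {27, 25, 20, 28, 22} — OK.
8) p + r = 13 + 13 = 26, not 29 — violated.
9) v − q = 13 − 4 = 9 — OK.
10) 13 mod 4 = 1, not 0 — violated.
11) v + t = 21; 21 mod 6 = 3, not 2 — violated.
12) s = 11 is in {14, 11, 12} — OK.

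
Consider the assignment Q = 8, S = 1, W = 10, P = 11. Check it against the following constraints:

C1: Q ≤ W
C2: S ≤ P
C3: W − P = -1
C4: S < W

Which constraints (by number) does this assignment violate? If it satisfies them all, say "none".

The assignment satisfies every constraint.

C1: Q = 8, W = 10; 8 ≤ 10 — holds.
C2: S = 1, P = 11; 1 ≤ 11 — holds.
C3: W − P = 10 − 11 = -1 — holds.
C4: S = 1, W = 10; 1 < 10 — holds.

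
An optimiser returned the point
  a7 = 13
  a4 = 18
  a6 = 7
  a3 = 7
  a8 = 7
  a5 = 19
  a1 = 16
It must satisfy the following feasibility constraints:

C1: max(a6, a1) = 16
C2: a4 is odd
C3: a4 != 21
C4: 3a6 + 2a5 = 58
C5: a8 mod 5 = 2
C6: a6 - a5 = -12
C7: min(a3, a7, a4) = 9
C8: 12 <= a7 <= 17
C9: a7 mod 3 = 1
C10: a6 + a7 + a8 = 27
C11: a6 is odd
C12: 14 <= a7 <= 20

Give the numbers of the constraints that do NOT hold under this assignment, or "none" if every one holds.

No — constraints 2, 4, 7, and 12 are not satisfied.

C1: max(7, 16) = 16  yes
C2: a4 = 18 is even  no
C3: a4 = 18, and 18 ≠ 21  yes
C4: 3a6 + 2a5 = 3(7) + 2(19) = 59, not 58  no
C5: 7 mod 5 = 2  yes
C6: a6 - a5 = 7 - 19 = -12  yes
C7: min(7, 13, 18) = 7, not 9  no
C8: a7 = 13 lies in [12, 17]  yes
C9: 13 mod 3 = 1  yes
C10: a6 + a7 + a8 = 7 + 13 + 7 = 27  yes
C11: a6 = 7 is odd  yes
C12: a7 = 13 is outside [14, 20]  no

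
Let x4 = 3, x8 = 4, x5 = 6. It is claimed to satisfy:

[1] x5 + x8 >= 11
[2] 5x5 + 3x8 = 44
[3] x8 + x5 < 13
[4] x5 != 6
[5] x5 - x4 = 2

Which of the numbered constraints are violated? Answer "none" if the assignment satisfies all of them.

[1] x5 + x8 = 6 + 4 = 10; 10 < 11, bound 11 not met  false
[2] 5x5 + 3x8 = 5(6) + 3(4) = 42, not 44  false
[3] x8 + x5 = 4 + 6 = 10; 10 < 13  true
[4] x5 = 6, but 6 is required to differ  false
[5] x5 - x4 = 6 - 3 = 3, not 2  false

The assignment fails constraints 1, 2, 4, and 5.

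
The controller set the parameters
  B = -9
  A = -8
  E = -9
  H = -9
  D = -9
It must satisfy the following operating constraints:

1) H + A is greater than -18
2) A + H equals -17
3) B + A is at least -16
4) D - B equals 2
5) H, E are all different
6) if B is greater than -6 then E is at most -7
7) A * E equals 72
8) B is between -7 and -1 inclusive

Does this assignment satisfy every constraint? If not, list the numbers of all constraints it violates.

Constraints 3, 4, 5, and 8 are violated.

1) H + A = -9 + (-8) = -17; -17 > -18 — OK.
2) A + H = -8 + (-9) = -17 — OK.
3) B + A = -9 + (-8) = -17; -17 < -16, bound -16 not met — violated.
4) D - B = -9 - (-9) = 0, not 2 — violated.
5) H = E = -9, not all different — violated.
6) B = -9, not > -6; antecedent false, conditional vacuously true — OK.
7) A * E = -8 * (-9) = 72 — OK.
8) B = -9 is outside [-7, -1] — violated.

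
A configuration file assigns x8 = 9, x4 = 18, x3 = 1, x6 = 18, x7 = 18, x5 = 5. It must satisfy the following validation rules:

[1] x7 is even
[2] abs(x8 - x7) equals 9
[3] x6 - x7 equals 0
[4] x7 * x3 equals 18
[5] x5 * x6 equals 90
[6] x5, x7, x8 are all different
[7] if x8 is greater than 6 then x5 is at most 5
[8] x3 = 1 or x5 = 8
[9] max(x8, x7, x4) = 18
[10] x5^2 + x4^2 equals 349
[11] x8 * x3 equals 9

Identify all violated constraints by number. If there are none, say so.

The assignment satisfies every constraint.

[1] x7 = 18 is even — holds.
[2] abs(9 - 18) = 9 — holds.
[3] x6 - x7 = 18 - 18 = 0 — holds.
[4] x7 * x3 = 18 * 1 = 18 — holds.
[5] x5 * x6 = 5 * 18 = 90 — holds.
[6] values 5, 18, 9 are pairwise distinct — holds.
[7] x8 = 9 > 6, so we need x5 ≤ 5; x5 = 5 ≤ 5 — holds.
[8] x3 = 1 = 1 (first disjunct) — holds.
[9] max(9, 18, 18) = 18 — holds.
[10] x5^2 + x4^2 = 5^2 + 18^2 = 25 + 324 = 349 — holds.
[11] x8 * x3 = 9 * 1 = 9 — holds.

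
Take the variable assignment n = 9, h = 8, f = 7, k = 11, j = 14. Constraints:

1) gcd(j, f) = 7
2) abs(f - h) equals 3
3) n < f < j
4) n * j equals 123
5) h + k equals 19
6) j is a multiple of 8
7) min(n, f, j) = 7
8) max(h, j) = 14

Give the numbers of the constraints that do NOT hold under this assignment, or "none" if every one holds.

1) gcd(14, 7) = 7 — holds.
2) abs(7 - 8) = 1, not 3 — does not hold.
3) values 9, 7, 14; n = 9 is not < f = 7 — does not hold.
4) n * j = 9 * 14 = 126, not 123 — does not hold.
5) h + k = 8 + 11 = 19 — holds.
6) 14 = 8*1 + 6, so 8 does not divide 14 — does not hold.
7) min(9, 7, 14) = 7 — holds.
8) max(8, 14) = 14 — holds.

Violated: 2, 3, 4, and 6.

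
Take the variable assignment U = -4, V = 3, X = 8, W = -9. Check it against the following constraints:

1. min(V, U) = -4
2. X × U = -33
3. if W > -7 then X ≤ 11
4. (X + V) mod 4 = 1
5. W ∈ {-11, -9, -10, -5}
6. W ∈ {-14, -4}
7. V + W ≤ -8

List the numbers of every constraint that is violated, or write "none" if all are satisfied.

1. min(3, -4) = -4 — OK.
2. X × U = 8 × (-4) = -32, not -33 — violated.
3. W = -9, not > -7; antecedent false, conditional vacuously true — OK.
4. X + V = 11; 11 mod 4 = 3, not 1 — violated.
5. W = -9 is in {-11, -9, -10, -5} — OK.
6. W = -9 is not in {-14, -4} — violated.
7. V + W = 3 + (-9) = -6; -6 > -8, bound -8 not met — violated.

Constraints 2, 4, 6, and 7 are violated.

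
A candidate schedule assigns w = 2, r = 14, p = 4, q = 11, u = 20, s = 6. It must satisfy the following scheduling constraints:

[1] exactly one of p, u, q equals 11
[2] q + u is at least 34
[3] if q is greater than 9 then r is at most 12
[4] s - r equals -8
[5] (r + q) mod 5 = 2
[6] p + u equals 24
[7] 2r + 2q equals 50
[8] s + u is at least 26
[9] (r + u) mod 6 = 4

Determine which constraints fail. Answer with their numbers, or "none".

[1] p=4, u=20, q=11; 1 of them equals 11  true
[2] q + u = 11 + 20 = 31; 31 < 34, bound 34 not met  false
[3] q = 11 > 9, so we need r ≤ 12; but r = 14 > 12  false
[4] s - r = 6 - 14 = -8  true
[5] r + q = 25; 25 mod 5 = 0, not 2  false
[6] p + u = 4 + 20 = 24  true
[7] 2r + 2q = 2(14) + 2(11) = 50  true
[8] s + u = 6 + 20 = 26; 26 ≥ 26  true
[9] r + u = 34; 34 mod 6 = 4  true

Constraints 2, 3, 5 do not hold.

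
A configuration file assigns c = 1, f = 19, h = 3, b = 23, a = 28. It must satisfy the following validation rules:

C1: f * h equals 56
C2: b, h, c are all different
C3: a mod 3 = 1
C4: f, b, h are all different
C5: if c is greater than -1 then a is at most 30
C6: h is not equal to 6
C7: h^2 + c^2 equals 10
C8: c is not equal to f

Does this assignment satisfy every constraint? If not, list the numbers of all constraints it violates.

C1: f * h = 19 * 3 = 57, not 56  no
C2: values 23, 3, 1 are pairwise distinct  yes
C3: 28 mod 3 = 1  yes
C4: values 19, 23, 3 are pairwise distinct  yes
C5: c = 1 > -1, so we need a ≤ 30; a = 28 ≤ 30  yes
C6: h = 3, and 3 ≠ 6  yes
C7: h^2 + c^2 = 3^2 + 1^2 = 9 + 1 = 10  yes
C8: c = 1, f = 19; distinct  yes

Constraint 1 does not hold.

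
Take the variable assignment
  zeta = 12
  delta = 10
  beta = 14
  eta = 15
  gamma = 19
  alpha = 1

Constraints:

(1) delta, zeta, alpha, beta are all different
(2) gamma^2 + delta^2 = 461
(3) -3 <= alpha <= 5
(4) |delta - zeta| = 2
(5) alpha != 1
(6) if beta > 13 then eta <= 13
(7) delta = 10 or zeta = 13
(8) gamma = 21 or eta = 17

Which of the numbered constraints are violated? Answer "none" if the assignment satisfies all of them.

The assignment fails constraints 5, 6, 8.

(1) values 10, 12, 1, 14 are pairwise distinct  ✔
(2) gamma^2 + delta^2 = 19^2 + 10^2 = 361 + 100 = 461  ✔
(3) alpha = 1 lies in [-3, 5]  ✔
(4) |10 - 12| = 2  ✔
(5) alpha = 1, but 1 is required to differ  ✘
(6) beta = 14 > 13, so we need eta ≤ 13; but eta = 15 > 13  ✘
(7) delta = 10 = 10 (first disjunct)  ✔
(8) gamma = 19 ≠ 21 and eta = 15 ≠ 17; both disjuncts false  ✘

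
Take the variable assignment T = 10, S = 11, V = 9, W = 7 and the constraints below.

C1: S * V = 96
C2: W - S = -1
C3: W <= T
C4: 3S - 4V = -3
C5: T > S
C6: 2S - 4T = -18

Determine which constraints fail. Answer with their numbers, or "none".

C1: S * V = 11 * 9 = 99, not 96 — violated.
C2: W - S = 7 - 11 = -4, not -1 — violated.
C3: W = 7, T = 10; 7 ≤ 10 — satisfied.
C4: 3S - 4V = 3(11) - 4(9) = -3 — satisfied.
C5: T = 10, S = 11; 10 ≤ 11 (want >) — violated.
C6: 2S - 4T = 2(11) - 4(10) = -18 — satisfied.

No — constraints 1, 2, and 5 are not satisfied.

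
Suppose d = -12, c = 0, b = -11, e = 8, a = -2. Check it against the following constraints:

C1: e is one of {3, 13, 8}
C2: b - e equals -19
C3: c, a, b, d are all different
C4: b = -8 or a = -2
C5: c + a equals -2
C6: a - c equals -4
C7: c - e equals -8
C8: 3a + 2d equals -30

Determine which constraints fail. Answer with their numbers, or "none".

C1: e = 8 is in {3, 13, 8}  ✔
C2: b - e = -11 - 8 = -19  ✔
C3: values 0, -2, -11, -12 are pairwise distinct  ✔
C4: b = -11 ≠ -8, but a = -2 = -2 (second disjunct)  ✔
C5: c + a = 0 + (-2) = -2  ✔
C6: a - c = -2 - 0 = -2, not -4  ✘
C7: c - e = 0 - 8 = -8  ✔
C8: 3a + 2d = 3(-2) + 2(-12) = -30  ✔

Violated: 6.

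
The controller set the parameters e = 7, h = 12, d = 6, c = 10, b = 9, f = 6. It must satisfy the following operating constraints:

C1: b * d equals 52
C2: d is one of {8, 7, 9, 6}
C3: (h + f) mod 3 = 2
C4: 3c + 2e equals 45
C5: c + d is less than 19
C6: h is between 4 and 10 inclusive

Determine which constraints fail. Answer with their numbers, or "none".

No — constraints 1, 3, 4, and 6 are not satisfied.

C1: b * d = 9 * 6 = 54, not 52 — does not hold.
C2: d = 6 is in {8, 7, 9, 6} — holds.
C3: h + f = 18; 18 mod 3 = 0, not 2 — does not hold.
C4: 3c + 2e = 3(10) + 2(7) = 44, not 45 — does not hold.
C5: c + d = 10 + 6 = 16; 16 < 19 — holds.
C6: h = 12 is outside [4, 10] — does not hold.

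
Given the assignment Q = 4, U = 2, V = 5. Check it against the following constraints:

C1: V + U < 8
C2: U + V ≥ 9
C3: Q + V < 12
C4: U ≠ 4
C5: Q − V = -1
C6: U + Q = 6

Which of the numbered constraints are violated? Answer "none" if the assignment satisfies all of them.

Constraint 2 does not hold.

C1: V + U = 5 + 2 = 7; 7 < 8  yes
C2: U + V = 2 + 5 = 7; 7 < 9, bound 9 not met  no
C3: Q + V = 4 + 5 = 9; 9 < 12  yes
C4: U = 2, and 2 ≠ 4  yes
C5: Q − V = 4 − 5 = -1  yes
C6: U + Q = 2 + 4 = 6  yes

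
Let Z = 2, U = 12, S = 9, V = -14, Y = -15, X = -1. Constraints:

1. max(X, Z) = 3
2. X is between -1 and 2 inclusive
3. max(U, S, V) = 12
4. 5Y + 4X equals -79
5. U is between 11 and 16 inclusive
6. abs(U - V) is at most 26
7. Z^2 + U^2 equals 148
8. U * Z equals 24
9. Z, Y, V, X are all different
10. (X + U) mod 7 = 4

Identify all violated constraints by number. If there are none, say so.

1. max(-1, 2) = 2, not 3 — violated.
2. X = -1 lies in [-1, 2] — satisfied.
3. max(12, 9, -14) = 12 — satisfied.
4. 5Y + 4X = 5(-15) + 4(-1) = -79 — satisfied.
5. U = 12 lies in [11, 16] — satisfied.
6. abs(12 - (-14)) = 26; 26 ≤ 26 — satisfied.
7. Z^2 + U^2 = 2^2 + 12^2 = 4 + 144 = 148 — satisfied.
8. U * Z = 12 * 2 = 24 — satisfied.
9. values 2, -15, -14, -1 are pairwise distinct — satisfied.
10. X + U = 11; 11 mod 7 = 4 — satisfied.

No — constraint 1 is not satisfied.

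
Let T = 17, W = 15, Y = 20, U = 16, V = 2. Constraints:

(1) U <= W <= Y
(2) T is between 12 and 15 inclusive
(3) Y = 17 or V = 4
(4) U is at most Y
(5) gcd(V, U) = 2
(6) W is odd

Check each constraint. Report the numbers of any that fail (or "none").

Constraints 1, 2, and 3 are violated.

(1) values 16, 15, 20; U = 16 is not <= W = 15 — violated.
(2) T = 17 is outside [12, 15] — violated.
(3) Y = 20 ≠ 17 and V = 2 ≠ 4; both disjuncts false — violated.
(4) U = 16, Y = 20; 16 ≤ 20 — satisfied.
(5) gcd(2, 16) = 2 — satisfied.
(6) W = 15 is odd — satisfied.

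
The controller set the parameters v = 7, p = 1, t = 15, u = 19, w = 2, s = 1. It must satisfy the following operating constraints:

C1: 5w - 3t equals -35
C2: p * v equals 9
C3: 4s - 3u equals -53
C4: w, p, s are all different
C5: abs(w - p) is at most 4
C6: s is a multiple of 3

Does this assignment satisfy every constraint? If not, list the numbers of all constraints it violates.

C1: 5w - 3t = 5(2) - 3(15) = -35 — OK.
C2: p * v = 1 * 7 = 7, not 9 — violated.
C3: 4s - 3u = 4(1) - 3(19) = -53 — OK.
C4: p = s = 1, not all different — violated.
C5: abs(2 - 1) = 1; 1 ≤ 4 — OK.
C6: 1 = 3*0 + 1, so 3 does not divide 1 — violated.

Violated: 2, 4, and 6.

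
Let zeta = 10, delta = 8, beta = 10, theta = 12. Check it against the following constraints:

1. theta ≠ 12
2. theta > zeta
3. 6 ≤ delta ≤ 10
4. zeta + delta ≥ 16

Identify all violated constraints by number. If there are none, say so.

1. theta = 12, but 12 is required to differ — violated.
2. theta = 12, zeta = 10; 12 > 10 — OK.
3. delta = 8 lies in [6, 10] — OK.
4. zeta + delta = 10 + 8 = 18; 18 ≥ 16 — OK.

Constraint 1 does not hold.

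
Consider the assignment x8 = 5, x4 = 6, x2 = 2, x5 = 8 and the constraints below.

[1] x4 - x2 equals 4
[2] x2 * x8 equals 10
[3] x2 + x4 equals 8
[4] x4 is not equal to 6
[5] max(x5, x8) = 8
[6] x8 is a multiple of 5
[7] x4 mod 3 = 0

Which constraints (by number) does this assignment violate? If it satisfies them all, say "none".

No — constraint 4 is not satisfied.

[1] x4 - x2 = 6 - 2 = 4  yes
[2] x2 * x8 = 2 * 5 = 10  yes
[3] x2 + x4 = 2 + 6 = 8  yes
[4] x4 = 6, but 6 is required to differ  no
[5] max(8, 5) = 8  yes
[6] 5 / 5 = 1, so 5 divides 5  yes
[7] 6 mod 3 = 0  yes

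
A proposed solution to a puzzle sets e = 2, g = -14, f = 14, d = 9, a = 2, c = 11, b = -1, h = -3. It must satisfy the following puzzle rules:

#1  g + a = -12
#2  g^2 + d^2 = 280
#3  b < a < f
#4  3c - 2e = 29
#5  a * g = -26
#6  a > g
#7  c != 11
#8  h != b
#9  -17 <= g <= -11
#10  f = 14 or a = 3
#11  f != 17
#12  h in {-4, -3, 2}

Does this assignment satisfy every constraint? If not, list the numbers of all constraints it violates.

Constraints 2, 5, and 7 are violated.

#1 g + a = -14 + 2 = -12  ✓
#2 g^2 + d^2 = (-14)^2 + 9^2 = 196 + 81 = 277, not 280  ✗
#3 values -1 < 2 < 14  ✓
#4 3c - 2e = 3(11) - 2(2) = 29  ✓
#5 a * g = 2 * (-14) = -28, not -26  ✗
#6 a = 2, g = -14; 2 > -14  ✓
#7 c = 11, but 11 is required to differ  ✗
#8 h = -3, b = -1; distinct  ✓
#9 g = -14 lies in [-17, -11]  ✓
#10 f = 14 = 14 (first disjunct)  ✓
#11 f = 14, and 14 ≠ 17  ✓
#12 h = -3 is in {-4, -3, 2}  ✓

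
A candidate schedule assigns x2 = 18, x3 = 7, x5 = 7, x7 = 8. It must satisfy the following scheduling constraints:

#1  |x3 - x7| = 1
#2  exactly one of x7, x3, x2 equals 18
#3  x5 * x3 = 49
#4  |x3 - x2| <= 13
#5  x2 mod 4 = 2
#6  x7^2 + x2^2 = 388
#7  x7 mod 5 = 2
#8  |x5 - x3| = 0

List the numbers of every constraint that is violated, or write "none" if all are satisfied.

#1 |7 - 8| = 1  true
#2 x7=8, x3=7, x2=18; 1 of them equals 18  true
#3 x5 * x3 = 7 * 7 = 49  true
#4 |7 - 18| = 11; 11 ≤ 13  true
#5 18 mod 4 = 2  true
#6 x7^2 + x2^2 = 8^2 + 18^2 = 64 + 324 = 388  true
#7 8 mod 5 = 3, not 2  false
#8 |7 - 7| = 0  true

The assignment fails constraint 7.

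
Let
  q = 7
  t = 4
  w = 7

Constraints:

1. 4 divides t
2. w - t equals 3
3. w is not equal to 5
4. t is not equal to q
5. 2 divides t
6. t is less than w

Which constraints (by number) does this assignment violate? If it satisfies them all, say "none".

None — every constraint holds.

1. 4 / 4 = 1, so 4 divides 4  true
2. w - t = 7 - 4 = 3  true
3. w = 7, and 7 ≠ 5  true
4. t = 4, q = 7; distinct  true
5. 4 / 2 = 2, so 2 divides 4  true
6. t = 4, w = 7; 4 < 7  true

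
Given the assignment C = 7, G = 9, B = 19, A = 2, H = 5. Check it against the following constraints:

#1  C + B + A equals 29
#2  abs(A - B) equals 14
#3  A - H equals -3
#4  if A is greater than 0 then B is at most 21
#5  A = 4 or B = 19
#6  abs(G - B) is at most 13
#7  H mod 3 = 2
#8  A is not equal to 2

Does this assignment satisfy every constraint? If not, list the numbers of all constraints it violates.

Constraints 1, 2, 8 are violated.

#1 C + B + A = 7 + 19 + 2 = 28, not 29 — violated.
#2 abs(2 - 19) = 17, not 14 — violated.
#3 A - H = 2 - 5 = -3 — OK.
#4 A = 2 > 0, so we need B ≤ 21; B = 19 ≤ 21 — OK.
#5 A = 2 ≠ 4, but B = 19 = 19 (second disjunct) — OK.
#6 abs(9 - 19) = 10; 10 ≤ 13 — OK.
#7 5 mod 3 = 2 — OK.
#8 A = 2, but 2 is required to differ — violated.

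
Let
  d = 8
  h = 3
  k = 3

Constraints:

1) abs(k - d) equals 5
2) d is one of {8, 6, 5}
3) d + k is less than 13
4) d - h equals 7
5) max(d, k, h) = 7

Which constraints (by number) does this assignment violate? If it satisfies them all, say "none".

No — constraints 4 and 5 are not satisfied.

1) abs(3 - 8) = 5  true
2) d = 8 is in {8, 6, 5}  true
3) d + k = 8 + 3 = 11; 11 < 13  true
4) d - h = 8 - 3 = 5, not 7  false
5) max(8, 3, 3) = 8, not 7  false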